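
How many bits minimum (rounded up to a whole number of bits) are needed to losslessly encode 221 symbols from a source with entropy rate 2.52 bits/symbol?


Minimum bits >= n * H = 221 * 2.52 = 556.92, rounded up to a whole number of bits = 557

557 bits


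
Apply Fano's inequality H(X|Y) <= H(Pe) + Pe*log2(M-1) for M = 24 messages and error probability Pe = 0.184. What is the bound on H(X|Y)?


H(Pe) = -Pe*log2(Pe) - (1-Pe)*log2(1-Pe) = -0.184*log2(0.184) - 0.816*log2(0.816) = 0.449369 + 0.239381 = 0.6887. Pe*log2(M-1) = 0.184*log2(23) = 0.832335. Bound = H(Pe) + Pe*log2(M-1) = 0.449369 + 0.239381 + 0.832335 = 1.5211

1.5211 bits


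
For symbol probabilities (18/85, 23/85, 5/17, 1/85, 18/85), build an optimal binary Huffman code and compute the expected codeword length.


Huffman construction (repeatedly merge the two least-probable nodes; each merge adds 1 bit to every symbol beneath it): 1/85 + 18/85 = 19/85; 18/85 + 19/85 = 37/85; 23/85 + 5/17 = 48/85; 37/85 + 48/85 = 1. Resulting codeword lengths (in the order the probabilities were given): (3, 2, 2, 3, 2). L_avg = sum(p_i * l_i) = 18/85*3 + 23/85*2 + 5/17*2 + 1/85*3 + 18/85*2 = 189/85 = 2.2235

2.2235 bits


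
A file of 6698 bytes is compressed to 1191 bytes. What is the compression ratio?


Ratio = original / compressed = 6698 / 1191 = 5.6238

5.6238


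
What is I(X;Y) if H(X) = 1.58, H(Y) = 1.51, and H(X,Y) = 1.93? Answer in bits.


I(X;Y) = H(X) + H(Y) - H(X,Y) = 1.58 + 1.51 - 1.93 = 1.16

1.16 bits


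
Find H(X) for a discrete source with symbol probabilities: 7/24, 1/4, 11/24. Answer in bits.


H = -sum(p_i * log2(p_i)). Terms: -(7/24)*log2(7/24) = 0.518469; -(1/4)*log2(1/4) = 0.500000; -(11/24)*log2(11/24) = 0.515868. H = 0.518469 + 0.500000 + 0.515868 = 1.5343

1.5343 bits


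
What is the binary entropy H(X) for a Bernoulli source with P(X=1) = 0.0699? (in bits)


H = -p*log2(p) - (1-p)*log2(1-p). -0.0699*log2(0.0699) = 0.268316; -0.9301*log2(0.9301) = 0.097235. H = 0.268316 + 0.097235 = 0.3656

0.3656 bits


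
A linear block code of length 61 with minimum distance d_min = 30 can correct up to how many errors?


Correction capability = floor((d-1)/2) = floor((30-1)/2) = 14

14 errors


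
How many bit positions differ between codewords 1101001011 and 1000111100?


Count differing positions: . ^ . ^ ^ ^ . ^ ^ ^ = 7 differences

7


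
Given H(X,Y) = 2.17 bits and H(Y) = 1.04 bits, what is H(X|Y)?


H(X|Y) = H(X,Y) - H(Y) = 2.17 - 1.04 = 1.13

1.13 bits


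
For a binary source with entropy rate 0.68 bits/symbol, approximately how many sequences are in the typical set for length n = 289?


log2|A_typical| = nH = 289 * 0.68 = 196.52, so |A_typical| ~ 2^196.52 = 1.440e+59

1.440e+59


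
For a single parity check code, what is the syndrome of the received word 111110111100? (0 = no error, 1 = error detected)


Syndrome = XOR of all bits = 1 XOR 1 XOR 1 XOR 1 XOR 1 XOR 0 XOR 1 XOR 1 XOR 1 XOR 1 XOR 0 XOR 0 = 1

1


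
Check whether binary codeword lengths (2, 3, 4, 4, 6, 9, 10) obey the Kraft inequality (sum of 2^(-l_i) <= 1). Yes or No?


Kraft sum = sum(2^(-l_i)) = 0.5186, need <= 1. Result: satisfied (a binary prefix-free code with these lengths exists)

Yes


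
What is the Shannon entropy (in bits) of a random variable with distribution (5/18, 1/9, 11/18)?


H = -sum(p_i * log2(p_i)). Terms: -(5/18)*log2(5/18) = 0.513332; -(1/9)*log2(1/9) = 0.352214; -(11/18)*log2(11/18) = 0.434190. H = 0.513332 + 0.352214 + 0.434190 = 1.2997

1.2997 bits


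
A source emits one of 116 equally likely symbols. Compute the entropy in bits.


H = log2(n) = log2(116) = 6.858

6.858 bits


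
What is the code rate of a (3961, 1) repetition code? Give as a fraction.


Rate = k/n = 1/3961

1/3961


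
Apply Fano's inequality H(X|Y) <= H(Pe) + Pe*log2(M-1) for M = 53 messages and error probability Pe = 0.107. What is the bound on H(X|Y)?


H(Pe) = -Pe*log2(Pe) - (1-Pe)*log2(1-Pe) = -0.107*log2(0.107) - 0.893*log2(0.893) = 0.345002 + 0.145798 = 0.4908. Pe*log2(M-1) = 0.107*log2(52) = 0.609947. Bound = H(Pe) + Pe*log2(M-1) = 0.345002 + 0.145798 + 0.609947 = 1.1007

1.1007 bits


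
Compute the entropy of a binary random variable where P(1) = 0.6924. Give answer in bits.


H = -p*log2(p) - (1-p)*log2(1-p). -0.6924*log2(0.6924) = 0.367195; -0.3076*log2(0.3076) = 0.523188. H = 0.367195 + 0.523188 = 0.8904

0.8904 bits


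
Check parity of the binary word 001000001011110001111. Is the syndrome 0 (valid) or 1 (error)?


Syndrome = XOR of all bits = 0 XOR 0 XOR 1 XOR 0 XOR 0 XOR 0 XOR 0 XOR 0 XOR 1 XOR 0 XOR 1 XOR 1 XOR 1 XOR 1 XOR 0 XOR 0 XOR 0 XOR 1 XOR 1 XOR 1 XOR 1 = 0

0


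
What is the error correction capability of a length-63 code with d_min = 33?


Correction capability = floor((d-1)/2) = floor((33-1)/2) = 16

16 errors


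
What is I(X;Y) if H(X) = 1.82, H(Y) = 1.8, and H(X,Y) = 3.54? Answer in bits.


I(X;Y) = H(X) + H(Y) - H(X,Y) = 1.82 + 1.8 - 3.54 = 0.08

0.08 bits


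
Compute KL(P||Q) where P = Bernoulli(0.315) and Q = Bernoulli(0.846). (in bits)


KL = p*log2(p/q) + (1-p)*log2((1-p)/(1-q)) = 0.315*log2(0.315/0.846) + 0.685*log2(0.685/0.154) = 1.026

1.026 bits


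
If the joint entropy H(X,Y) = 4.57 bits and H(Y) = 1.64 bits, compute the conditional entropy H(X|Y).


H(X|Y) = H(X,Y) - H(Y) = 4.57 - 1.64 = 2.93

2.93 bits


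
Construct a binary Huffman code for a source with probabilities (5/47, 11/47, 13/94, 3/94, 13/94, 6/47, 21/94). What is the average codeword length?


Huffman construction (repeatedly merge the two least-probable nodes; each merge adds 1 bit to every symbol beneath it): 3/94 + 5/47 = 13/94; 6/47 + 13/94 = 25/94; 13/94 + 13/94 = 13/47; 21/94 + 11/47 = 43/94; 25/94 + 13/47 = 51/94; 43/94 + 51/94 = 1. Resulting codeword lengths (in the order the probabilities were given): (4, 2, 3, 4, 3, 3, 2). L_avg = sum(p_i * l_i) = 5/47*4 + 11/47*2 + 13/94*3 + 3/94*4 + 13/94*3 + 6/47*3 + 21/94*2 = 126/47 = 2.6809

2.6809 bits


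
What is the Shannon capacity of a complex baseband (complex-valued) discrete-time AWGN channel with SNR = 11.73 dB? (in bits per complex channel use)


SNR_linear = 10^(11.73/10) = 14.8936; C = log2(1 + SNR_linear) = log2(1 + 14.8936) = 3.9904

3.9904 bits/channel use


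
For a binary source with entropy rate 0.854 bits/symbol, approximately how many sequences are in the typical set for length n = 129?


log2|A_typical| = nH = 129 * 0.854 = 110.166, so |A_typical| ~ 2^110.166 = 1.456e+33

1.456e+33


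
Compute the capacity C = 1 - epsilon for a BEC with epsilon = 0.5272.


C = 1 - epsilon = 1 - 0.5272 = 0.4728

0.4728 bits


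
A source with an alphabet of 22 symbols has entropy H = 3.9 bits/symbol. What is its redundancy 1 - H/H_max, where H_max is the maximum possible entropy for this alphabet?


H_max = log2(K) = log2(22) = 4.4594 bits/symbol. Redundancy = 1 - H/H_max = 1 - 3.9/4.4594 = 1 - 0.8746 = 0.1254

0.1254


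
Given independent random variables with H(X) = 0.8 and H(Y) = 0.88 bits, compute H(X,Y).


For independent variables, H(X,Y) = H(X) + H(Y) = 0.8 + 0.88 = 1.68

1.68 bits


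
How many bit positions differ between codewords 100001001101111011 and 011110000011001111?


Count differing positions: ^ ^ ^ ^ ^ ^ . . ^ ^ ^ . ^ ^ . ^ . . = 12 differences

12


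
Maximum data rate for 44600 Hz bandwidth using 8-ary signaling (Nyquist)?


Rate = 2 * B * log2(M) = 2 * 44600 * 3.0 = 267600.0

267600.0 bps


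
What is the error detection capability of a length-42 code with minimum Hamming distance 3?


Detection capability = d_min - 1 = 3 - 1 = 2

2 errors


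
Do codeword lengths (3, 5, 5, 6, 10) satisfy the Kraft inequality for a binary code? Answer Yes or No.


Kraft sum = sum(2^(-l_i)) = 0.2041, need <= 1. Result: satisfied (a binary prefix-free code with these lengths exists)

Yes


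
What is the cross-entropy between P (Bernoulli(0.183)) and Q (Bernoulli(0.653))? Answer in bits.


H(P,Q) = -p*log2(q) - (1-p)*log2(1-q). -0.183*log2(0.653) = 0.112517; -0.817*log2(0.347) = 1.247553. H(P,Q) = 0.112517 + 1.247553 = 1.3601

1.3601 bits


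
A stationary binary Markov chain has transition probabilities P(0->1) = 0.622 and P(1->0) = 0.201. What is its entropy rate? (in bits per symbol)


Stationary distribution: pi_0 = p10/(p01+p10) = 0.2442, pi_1 = 0.7558. Entropy rate H' = pi_0*H(p01) + pi_1*H(p10) = 0.2442*0.9566 + 0.7558*0.7239 = 0.7808

0.7808 bits/symbol


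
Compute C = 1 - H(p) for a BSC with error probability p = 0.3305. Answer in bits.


H(p) = -p*log2(p) - (1-p)*log2(1-p) = -0.3305*log2(0.3305) - 0.6695*log2(0.6695) = 0.527900 + 0.387536 = 0.9154. C = 1 - H(p) = 1 - 0.9154 = 0.0846

0.0846 bits


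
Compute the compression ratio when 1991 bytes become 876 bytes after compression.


Ratio = original / compressed = 1991 / 876 = 2.2728

2.2728


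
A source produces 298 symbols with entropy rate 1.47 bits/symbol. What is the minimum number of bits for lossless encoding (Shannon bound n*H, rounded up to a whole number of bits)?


Minimum bits >= n * H = 298 * 1.47 = 438.06, rounded up to a whole number of bits = 439

439 bits


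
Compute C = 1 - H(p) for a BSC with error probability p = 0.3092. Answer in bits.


H(p) = -p*log2(p) - (1-p)*log2(1-p) = -0.3092*log2(0.3092) - 0.6908*log2(0.6908) = 0.523596 + 0.368652 = 0.8922. C = 1 - H(p) = 1 - 0.8922 = 0.1078

0.1078 bits


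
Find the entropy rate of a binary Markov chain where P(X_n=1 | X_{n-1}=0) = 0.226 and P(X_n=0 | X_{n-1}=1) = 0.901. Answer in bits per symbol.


Stationary distribution: pi_0 = p10/(p01+p10) = 0.7995, pi_1 = 0.2005. Entropy rate H' = pi_0*H(p01) + pi_1*H(p10) = 0.7995*0.771 + 0.2005*0.4658 = 0.7098

0.7098 bits/symbol


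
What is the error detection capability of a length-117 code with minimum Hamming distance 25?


Detection capability = d_min - 1 = 25 - 1 = 24

24 errors


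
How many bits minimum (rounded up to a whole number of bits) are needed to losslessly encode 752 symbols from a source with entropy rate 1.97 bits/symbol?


Minimum bits >= n * H = 752 * 1.97 = 1481.44, rounded up to a whole number of bits = 1482

1482 bits


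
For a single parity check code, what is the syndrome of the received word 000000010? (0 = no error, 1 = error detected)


Syndrome = XOR of all bits = 0 XOR 0 XOR 0 XOR 0 XOR 0 XOR 0 XOR 0 XOR 1 XOR 0 = 1

1


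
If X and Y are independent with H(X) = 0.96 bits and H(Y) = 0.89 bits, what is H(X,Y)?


For independent variables, H(X,Y) = H(X) + H(Y) = 0.96 + 0.89 = 1.85

1.85 bits


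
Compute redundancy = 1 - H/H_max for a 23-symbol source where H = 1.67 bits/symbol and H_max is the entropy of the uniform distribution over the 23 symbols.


H_max = log2(K) = log2(23) = 4.5236 bits/symbol. Redundancy = 1 - H/H_max = 1 - 1.67/4.5236 = 1 - 0.3692 = 0.6308

0.6308


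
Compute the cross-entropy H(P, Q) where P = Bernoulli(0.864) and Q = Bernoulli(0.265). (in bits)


H(P,Q) = -p*log2(q) - (1-p)*log2(1-q). -0.864*log2(0.265) = 1.655368; -0.136*log2(0.735) = 0.060409. H(P,Q) = 1.655368 + 0.060409 = 1.7158

1.7158 bits


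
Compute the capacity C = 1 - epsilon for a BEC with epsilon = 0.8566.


C = 1 - epsilon = 1 - 0.8566 = 0.1434

0.1434 bits


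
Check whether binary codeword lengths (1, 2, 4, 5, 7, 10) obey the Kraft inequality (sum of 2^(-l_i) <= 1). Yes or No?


Kraft sum = sum(2^(-l_i)) = 0.8525, need <= 1. Result: satisfied (a binary prefix-free code with these lengths exists)

Yes


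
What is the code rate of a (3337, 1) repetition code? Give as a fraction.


Rate = k/n = 1/3337

1/3337


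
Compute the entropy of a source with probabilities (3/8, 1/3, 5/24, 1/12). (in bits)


H = -sum(p_i * log2(p_i)). Terms: -(3/8)*log2(3/8) = 0.530639; -(1/3)*log2(1/3) = 0.528321; -(5/24)*log2(5/24) = 0.471466; -(1/12)*log2(1/12) = 0.298747. H = 0.530639 + 0.528321 + 0.471466 + 0.298747 = 1.8292

1.8292 bits


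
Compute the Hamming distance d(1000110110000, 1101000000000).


Count differing positions: . ^ . ^ ^ ^ . ^ ^ . . . . = 6 differences

6


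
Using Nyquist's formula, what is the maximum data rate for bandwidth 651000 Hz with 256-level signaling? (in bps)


Rate = 2 * B * log2(M) = 2 * 651000 * 8.0 = 10416000.0

10416000.0 bps


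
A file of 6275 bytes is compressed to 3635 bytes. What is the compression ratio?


Ratio = original / compressed = 6275 / 3635 = 1.7263

1.7263


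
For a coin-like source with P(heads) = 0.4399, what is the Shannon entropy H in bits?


H = -p*log2(p) - (1-p)*log2(1-p). -0.4399*log2(0.4399) = 0.521173; -0.5601*log2(0.5601) = 0.468380. H = 0.521173 + 0.468380 = 0.9896

0.9896 bits


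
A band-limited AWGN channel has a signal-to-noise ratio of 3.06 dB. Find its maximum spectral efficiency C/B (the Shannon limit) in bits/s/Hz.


SNR_linear = 10^(3.06/10) = 2.023; C/B = log2(1 + SNR_linear) = log2(1 + 2.023) = 1.596

1.596 bits/s/Hz


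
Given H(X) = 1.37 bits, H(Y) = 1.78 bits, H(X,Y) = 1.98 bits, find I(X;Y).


I(X;Y) = H(X) + H(Y) - H(X,Y) = 1.37 + 1.78 - 1.98 = 1.17

1.17 bits


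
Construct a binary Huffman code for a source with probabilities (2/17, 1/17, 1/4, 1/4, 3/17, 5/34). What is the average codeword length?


Huffman construction (repeatedly merge the two least-probable nodes; each merge adds 1 bit to every symbol beneath it): 1/17 + 2/17 = 3/17; 5/34 + 3/17 = 11/34; 3/17 + 1/4 = 29/68; 1/4 + 11/34 = 39/68; 29/68 + 39/68 = 1. Resulting codeword lengths (in the order the probabilities were given): (3, 3, 2, 2, 3, 3). L_avg = sum(p_i * l_i) = 2/17*3 + 1/17*3 + 1/4*2 + 1/4*2 + 3/17*3 + 5/34*3 = 5/2 = 2.5

2.5 bits


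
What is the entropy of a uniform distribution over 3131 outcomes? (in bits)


H = log2(n) = log2(3131) = 11.6124

11.6124 bits


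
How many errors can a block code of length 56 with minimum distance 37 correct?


Correction capability = floor((d-1)/2) = floor((37-1)/2) = 18

18 errors


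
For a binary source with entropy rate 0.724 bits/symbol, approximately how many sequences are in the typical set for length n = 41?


log2|A_typical| = nH = 41 * 0.724 = 29.684, so |A_typical| ~ 2^29.684 = 8.625e+08

8.625e+08


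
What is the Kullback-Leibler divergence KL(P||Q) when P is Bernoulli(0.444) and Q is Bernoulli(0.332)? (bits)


KL = p*log2(p/q) + (1-p)*log2((1-p)/(1-q)) = 0.444*log2(0.444/0.332) + 0.556*log2(0.556/0.668) = 0.039

0.039 bits


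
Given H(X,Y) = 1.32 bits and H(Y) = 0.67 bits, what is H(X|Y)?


H(X|Y) = H(X,Y) - H(Y) = 1.32 - 0.67 = 0.65

0.65 bits


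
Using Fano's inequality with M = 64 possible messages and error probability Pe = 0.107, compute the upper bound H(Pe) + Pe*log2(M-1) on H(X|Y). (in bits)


H(Pe) = -Pe*log2(Pe) - (1-Pe)*log2(1-Pe) = -0.107*log2(0.107) - 0.893*log2(0.893) = 0.345002 + 0.145798 = 0.4908. Pe*log2(M-1) = 0.107*log2(63) = 0.639569. Bound = H(Pe) + Pe*log2(M-1) = 0.345002 + 0.145798 + 0.639569 = 1.1304

1.1304 bits


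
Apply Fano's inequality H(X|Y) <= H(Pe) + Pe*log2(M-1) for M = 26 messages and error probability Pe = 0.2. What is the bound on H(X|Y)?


H(Pe) = -Pe*log2(Pe) - (1-Pe)*log2(1-Pe) = -0.2*log2(0.2) - 0.8*log2(0.8) = 0.464386 + 0.257542 = 0.7219. Pe*log2(M-1) = 0.2*log2(25) = 0.928771. Bound = H(Pe) + Pe*log2(M-1) = 0.464386 + 0.257542 + 0.928771 = 1.6507

1.6507 bits


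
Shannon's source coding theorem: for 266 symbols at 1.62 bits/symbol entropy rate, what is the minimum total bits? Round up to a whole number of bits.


Minimum bits >= n * H = 266 * 1.62 = 430.92, rounded up to a whole number of bits = 431

431 bits


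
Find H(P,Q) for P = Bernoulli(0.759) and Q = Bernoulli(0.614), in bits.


H(P,Q) = -p*log2(q) - (1-p)*log2(1-q). -0.759*log2(0.614) = 0.534100; -0.241*log2(0.386) = 0.330972. H(P,Q) = 0.534100 + 0.330972 = 0.8651

0.8651 bits


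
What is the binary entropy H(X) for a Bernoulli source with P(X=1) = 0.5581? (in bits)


H = -p*log2(p) - (1-p)*log2(1-p). -0.5581*log2(0.5581) = 0.469588; -0.4419*log2(0.4419) = 0.520650. H = 0.469588 + 0.520650 = 0.9902

0.9902 bits


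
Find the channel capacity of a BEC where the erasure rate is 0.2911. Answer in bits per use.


C = 1 - epsilon = 1 - 0.2911 = 0.7089

0.7089 bits


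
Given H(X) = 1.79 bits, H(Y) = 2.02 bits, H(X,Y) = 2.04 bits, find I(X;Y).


I(X;Y) = H(X) + H(Y) - H(X,Y) = 1.79 + 2.02 - 2.04 = 1.77

1.77 bits


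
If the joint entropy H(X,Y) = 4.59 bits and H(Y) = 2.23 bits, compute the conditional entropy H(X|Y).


H(X|Y) = H(X,Y) - H(Y) = 4.59 - 2.23 = 2.36

2.36 bits


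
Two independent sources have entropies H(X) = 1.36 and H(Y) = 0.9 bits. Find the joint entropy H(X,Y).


For independent variables, H(X,Y) = H(X) + H(Y) = 1.36 + 0.9 = 2.26

2.26 bits


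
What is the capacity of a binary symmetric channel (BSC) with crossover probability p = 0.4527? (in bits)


H(p) = -p*log2(p) - (1-p)*log2(1-p) = -0.4527*log2(0.4527) - 0.5473*log2(0.5473) = 0.517605 + 0.475930 = 0.9935. C = 1 - H(p) = 1 - 0.9935 = 0.0065

0.0065 bits


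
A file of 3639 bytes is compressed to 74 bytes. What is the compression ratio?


Ratio = original / compressed = 3639 / 74 = 49.1757

49.1757


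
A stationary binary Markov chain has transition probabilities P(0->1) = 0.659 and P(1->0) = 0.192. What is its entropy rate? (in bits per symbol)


Stationary distribution: pi_0 = p10/(p01+p10) = 0.2256, pi_1 = 0.7744. Entropy rate H' = pi_0*H(p01) + pi_1*H(p10) = 0.2256*0.9258 + 0.7744*0.7056 = 0.7553

0.7553 bits/symbol


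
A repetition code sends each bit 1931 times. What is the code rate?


Rate = k/n = 1/1931

1/1931


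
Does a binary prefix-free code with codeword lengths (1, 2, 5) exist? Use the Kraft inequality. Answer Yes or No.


Kraft sum = sum(2^(-l_i)) = 0.7812, need <= 1. Result: satisfied (a binary prefix-free code with these lengths exists)

Yes


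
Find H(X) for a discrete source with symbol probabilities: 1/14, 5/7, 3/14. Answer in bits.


H = -sum(p_i * log2(p_i)). Terms: -(1/14)*log2(1/14) = 0.271954; -(5/7)*log2(5/7) = 0.346733; -(3/14)*log2(3/14) = 0.476227. H = 0.271954 + 0.346733 + 0.476227 = 1.0949

1.0949 bits


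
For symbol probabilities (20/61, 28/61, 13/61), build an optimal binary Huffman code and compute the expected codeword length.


Huffman construction (repeatedly merge the two least-probable nodes; each merge adds 1 bit to every symbol beneath it): 13/61 + 20/61 = 33/61; 28/61 + 33/61 = 1. Resulting codeword lengths (in the order the probabilities were given): (2, 1, 2). L_avg = sum(p_i * l_i) = 20/61*2 + 28/61*1 + 13/61*2 = 94/61 = 1.541

1.541 bits


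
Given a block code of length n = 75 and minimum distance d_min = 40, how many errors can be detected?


Detection capability = d_min - 1 = 40 - 1 = 39

39 errors


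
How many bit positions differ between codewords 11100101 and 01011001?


Count differing positions: ^ . ^ ^ ^ ^ . . = 5 differences

5


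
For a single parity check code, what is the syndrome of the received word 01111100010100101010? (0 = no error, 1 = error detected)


Syndrome = XOR of all bits = 0 XOR 1 XOR 1 XOR 1 XOR 1 XOR 1 XOR 0 XOR 0 XOR 0 XOR 1 XOR 0 XOR 1 XOR 0 XOR 0 XOR 1 XOR 0 XOR 1 XOR 0 XOR 1 XOR 0 = 0

0


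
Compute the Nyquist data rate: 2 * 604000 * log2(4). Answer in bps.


Rate = 2 * B * log2(M) = 2 * 604000 * 2.0 = 2416000.0

2416000.0 bps


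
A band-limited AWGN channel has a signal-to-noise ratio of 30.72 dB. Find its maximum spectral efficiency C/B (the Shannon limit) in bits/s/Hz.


SNR_linear = 10^(30.72/10) = 1180.3206; C/B = log2(1 + SNR_linear) = log2(1 + 1180.3206) = 10.2062

10.2062 bits/s/Hz


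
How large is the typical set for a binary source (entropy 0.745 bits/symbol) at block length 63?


log2|A_typical| = nH = 63 * 0.745 = 46.935, so |A_typical| ~ 2^46.935 = 1.345e+14

1.345e+14


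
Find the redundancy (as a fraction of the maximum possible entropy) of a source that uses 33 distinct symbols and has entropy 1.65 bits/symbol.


H_max = log2(K) = log2(33) = 5.0444 bits/symbol. Redundancy = 1 - H/H_max = 1 - 1.65/5.0444 = 1 - 0.3271 = 0.6729

0.6729


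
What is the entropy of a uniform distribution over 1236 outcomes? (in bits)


H = log2(n) = log2(1236) = 10.2715

10.2715 bits


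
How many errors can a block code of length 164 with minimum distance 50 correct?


Correction capability = floor((d-1)/2) = floor((50-1)/2) = 24

24 errors


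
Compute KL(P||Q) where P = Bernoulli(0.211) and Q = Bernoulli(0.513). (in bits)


KL = p*log2(p/q) + (1-p)*log2((1-p)/(1-q)) = 0.211*log2(0.211/0.513) + 0.789*log2(0.789/0.487) = 0.2788

0.2788 bits


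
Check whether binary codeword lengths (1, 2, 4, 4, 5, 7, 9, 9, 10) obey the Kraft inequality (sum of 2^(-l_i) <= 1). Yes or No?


Kraft sum = sum(2^(-l_i)) = 0.9189, need <= 1. Result: satisfied (a binary prefix-free code with these lengths exists)

Yes


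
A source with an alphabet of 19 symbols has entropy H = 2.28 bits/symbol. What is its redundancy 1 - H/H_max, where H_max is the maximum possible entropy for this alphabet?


H_max = log2(K) = log2(19) = 4.2479 bits/symbol. Redundancy = 1 - H/H_max = 1 - 2.28/4.2479 = 1 - 0.5367 = 0.4633

0.4633


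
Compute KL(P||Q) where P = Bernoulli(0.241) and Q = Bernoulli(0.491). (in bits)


KL = p*log2(p/q) + (1-p)*log2((1-p)/(1-q)) = 0.241*log2(0.241/0.491) + 0.759*log2(0.759/0.509) = 0.1901

0.1901 bits


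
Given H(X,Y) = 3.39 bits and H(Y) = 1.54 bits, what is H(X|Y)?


H(X|Y) = H(X,Y) - H(Y) = 3.39 - 1.54 = 1.85

1.85 bits


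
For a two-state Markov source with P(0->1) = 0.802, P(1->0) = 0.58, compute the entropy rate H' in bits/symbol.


Stationary distribution: pi_0 = p10/(p01+p10) = 0.4197, pi_1 = 0.5803. Entropy rate H' = pi_0*H(p01) + pi_1*H(p10) = 0.4197*0.7179 + 0.5803*0.9815 = 0.8708

0.8708 bits/symbol


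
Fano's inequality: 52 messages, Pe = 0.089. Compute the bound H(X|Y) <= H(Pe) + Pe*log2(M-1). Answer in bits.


H(Pe) = -Pe*log2(Pe) - (1-Pe)*log2(1-Pe) = -0.089*log2(0.089) - 0.911*log2(0.911) = 0.310615 + 0.122509 = 0.4331. Pe*log2(M-1) = 0.089*log2(51) = 0.504846. Bound = H(Pe) + Pe*log2(M-1) = 0.310615 + 0.122509 + 0.504846 = 0.938

0.938 bits


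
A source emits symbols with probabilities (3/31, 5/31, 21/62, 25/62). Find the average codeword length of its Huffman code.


Huffman construction (repeatedly merge the two least-probable nodes; each merge adds 1 bit to every symbol beneath it): 3/31 + 5/31 = 8/31; 8/31 + 21/62 = 37/62; 25/62 + 37/62 = 1. Resulting codeword lengths (in the order the probabilities were given): (3, 3, 2, 1). L_avg = sum(p_i * l_i) = 3/31*3 + 5/31*3 + 21/62*2 + 25/62*1 = 115/62 = 1.8548

1.8548 bits


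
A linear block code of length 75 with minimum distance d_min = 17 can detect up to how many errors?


Detection capability = d_min - 1 = 17 - 1 = 16

16 errors


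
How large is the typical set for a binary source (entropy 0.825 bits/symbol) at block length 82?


log2|A_typical| = nH = 82 * 0.825 = 67.65, so |A_typical| ~ 2^67.65 = 2.316e+20

2.316e+20


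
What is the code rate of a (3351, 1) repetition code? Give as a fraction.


Rate = k/n = 1/3351

1/3351


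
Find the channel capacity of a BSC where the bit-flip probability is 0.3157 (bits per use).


H(p) = -p*log2(p) - (1-p)*log2(1-p) = -0.3157*log2(0.3157) - 0.6843*log2(0.6843) = 0.525127 + 0.374517 = 0.8996. C = 1 - H(p) = 1 - 0.8996 = 0.1004

0.1004 bits


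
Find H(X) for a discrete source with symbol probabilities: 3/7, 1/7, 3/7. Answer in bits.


H = -sum(p_i * log2(p_i)). Terms: -(3/7)*log2(3/7) = 0.523882; -(1/7)*log2(1/7) = 0.401051; -(3/7)*log2(3/7) = 0.523882. H = 0.523882 + 0.401051 + 0.523882 = 1.4488

1.4488 bits


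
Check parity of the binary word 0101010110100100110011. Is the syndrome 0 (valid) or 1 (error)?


Syndrome = XOR of all bits = 0 XOR 1 XOR 0 XOR 1 XOR 0 XOR 1 XOR 0 XOR 1 XOR 1 XOR 0 XOR 1 XOR 0 XOR 0 XOR 1 XOR 0 XOR 0 XOR 1 XOR 1 XOR 0 XOR 0 XOR 1 XOR 1 = 1

1


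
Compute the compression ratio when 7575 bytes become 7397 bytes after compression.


Ratio = original / compressed = 7575 / 7397 = 1.0241

1.0241


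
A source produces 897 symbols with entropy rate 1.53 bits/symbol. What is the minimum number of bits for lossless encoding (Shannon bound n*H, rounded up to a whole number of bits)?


Minimum bits >= n * H = 897 * 1.53 = 1372.41, rounded up to a whole number of bits = 1373

1373 bits


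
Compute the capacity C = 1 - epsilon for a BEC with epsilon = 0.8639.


C = 1 - epsilon = 1 - 0.8639 = 0.1361

0.1361 bits


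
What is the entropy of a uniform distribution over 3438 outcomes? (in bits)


H = log2(n) = log2(3438) = 11.7474

11.7474 bits


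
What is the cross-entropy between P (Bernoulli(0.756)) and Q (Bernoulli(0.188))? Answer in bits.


H(P,Q) = -p*log2(q) - (1-p)*log2(1-q). -0.756*log2(0.188) = 1.822864; -0.244*log2(0.812) = 0.073309. H(P,Q) = 1.822864 + 0.073309 = 1.8962

1.8962 bits


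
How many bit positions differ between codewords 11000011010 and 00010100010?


Count differing positions: ^ ^ . ^ . ^ ^ ^ . . . = 6 differences

6


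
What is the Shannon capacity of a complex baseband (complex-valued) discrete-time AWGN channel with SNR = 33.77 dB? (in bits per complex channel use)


SNR_linear = 10^(33.77/10) = 2382.3195; C = log2(1 + SNR_linear) = log2(1 + 2382.3195) = 11.2188

11.2188 bits/channel use


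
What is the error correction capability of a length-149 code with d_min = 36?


Correction capability = floor((d-1)/2) = floor((36-1)/2) = 17

17 errors


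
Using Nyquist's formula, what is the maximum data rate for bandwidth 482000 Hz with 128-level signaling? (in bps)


Rate = 2 * B * log2(M) = 2 * 482000 * 7.0 = 6748000.0

6748000.0 bps


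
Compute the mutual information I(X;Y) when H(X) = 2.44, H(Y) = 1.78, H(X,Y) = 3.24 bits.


I(X;Y) = H(X) + H(Y) - H(X,Y) = 2.44 + 1.78 - 3.24 = 0.98

0.98 bits


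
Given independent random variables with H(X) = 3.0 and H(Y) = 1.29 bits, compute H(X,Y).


For independent variables, H(X,Y) = H(X) + H(Y) = 3.0 + 1.29 = 4.29

4.29 bits


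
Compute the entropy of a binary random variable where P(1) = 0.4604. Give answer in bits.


H = -p*log2(p) - (1-p)*log2(1-p). -0.4604*log2(0.4604) = 0.515206; -0.5396*log2(0.5396) = 0.480264. H = 0.515206 + 0.480264 = 0.9955

0.9955 bits


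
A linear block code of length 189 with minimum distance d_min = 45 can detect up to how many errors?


Detection capability = d_min - 1 = 45 - 1 = 44

44 errors


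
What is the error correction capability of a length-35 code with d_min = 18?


Correction capability = floor((d-1)/2) = floor((18-1)/2) = 8

8 errors


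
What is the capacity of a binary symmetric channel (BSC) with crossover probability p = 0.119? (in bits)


H(p) = -p*log2(p) - (1-p)*log2(1-p) = -0.119*log2(0.119) - 0.881*log2(0.881) = 0.365445 + 0.161035 = 0.5265. C = 1 - H(p) = 1 - 0.5265 = 0.4735

0.4735 bits


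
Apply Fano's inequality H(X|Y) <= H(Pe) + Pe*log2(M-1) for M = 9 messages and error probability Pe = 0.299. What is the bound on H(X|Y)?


H(Pe) = -Pe*log2(Pe) - (1-Pe)*log2(1-Pe) = -0.299*log2(0.299) - 0.701*log2(0.701) = 0.520793 + 0.359272 = 0.8801. Pe*log2(M-1) = 0.299*log2(8) = 0.897000. Bound = H(Pe) + Pe*log2(M-1) = 0.520793 + 0.359272 + 0.897000 = 1.7771

1.7771 bits


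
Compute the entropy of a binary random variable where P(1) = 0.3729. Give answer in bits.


H = -p*log2(p) - (1-p)*log2(1-p). -0.3729*log2(0.3729) = 0.530689; -0.6271*log2(0.6271) = 0.422184. H = 0.530689 + 0.422184 = 0.9529

0.9529 bits


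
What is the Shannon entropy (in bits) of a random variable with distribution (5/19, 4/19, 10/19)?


H = -sum(p_i * log2(p_i)). Terms: -(5/19)*log2(5/19) = 0.506842; -(4/19)*log2(4/19) = 0.473248; -(10/19)*log2(10/19) = 0.487368. H = 0.506842 + 0.473248 + 0.487368 = 1.4675

1.4675 bits


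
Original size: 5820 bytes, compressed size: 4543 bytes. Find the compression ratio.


Ratio = original / compressed = 5820 / 4543 = 1.2811

1.2811


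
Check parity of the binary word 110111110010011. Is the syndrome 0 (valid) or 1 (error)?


Syndrome = XOR of all bits = 1 XOR 1 XOR 0 XOR 1 XOR 1 XOR 1 XOR 1 XOR 1 XOR 0 XOR 0 XOR 1 XOR 0 XOR 0 XOR 1 XOR 1 = 0

0


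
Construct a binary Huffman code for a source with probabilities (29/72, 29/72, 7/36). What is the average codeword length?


Huffman construction (repeatedly merge the two least-probable nodes; each merge adds 1 bit to every symbol beneath it): 7/36 + 29/72 = 43/72; 29/72 + 43/72 = 1. Resulting codeword lengths (in the order the probabilities were given): (2, 1, 2). L_avg = sum(p_i * l_i) = 29/72*2 + 29/72*1 + 7/36*2 = 115/72 = 1.5972

1.5972 bits


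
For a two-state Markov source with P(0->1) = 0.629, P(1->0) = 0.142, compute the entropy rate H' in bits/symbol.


Stationary distribution: pi_0 = p10/(p01+p10) = 0.1842, pi_1 = 0.8158. Entropy rate H' = pi_0*H(p01) + pi_1*H(p10) = 0.1842*0.9514 + 0.8158*0.5895 = 0.6561

0.6561 bits/symbol


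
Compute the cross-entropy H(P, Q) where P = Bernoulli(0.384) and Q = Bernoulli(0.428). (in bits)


H(P,Q) = -p*log2(q) - (1-p)*log2(1-q). -0.384*log2(0.428) = 0.470138; -0.616*log2(0.572) = 0.496442. H(P,Q) = 0.470138 + 0.496442 = 0.9666

0.9666 bits


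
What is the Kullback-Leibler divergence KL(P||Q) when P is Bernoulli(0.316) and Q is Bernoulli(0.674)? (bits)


KL = p*log2(p/q) + (1-p)*log2((1-p)/(1-q)) = 0.316*log2(0.316/0.674) + 0.684*log2(0.684/0.326) = 0.3859

0.3859 bits


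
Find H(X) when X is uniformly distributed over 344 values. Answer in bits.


H = log2(n) = log2(344) = 8.4263

8.4263 bits


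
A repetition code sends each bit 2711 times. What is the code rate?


Rate = k/n = 1/2711

1/2711


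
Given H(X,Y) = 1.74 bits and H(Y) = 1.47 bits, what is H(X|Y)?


H(X|Y) = H(X,Y) - H(Y) = 1.74 - 1.47 = 0.27

0.27 bits


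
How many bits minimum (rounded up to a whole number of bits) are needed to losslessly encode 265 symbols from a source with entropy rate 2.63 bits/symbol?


Minimum bits >= n * H = 265 * 2.63 = 696.95, rounded up to a whole number of bits = 697

697 bits


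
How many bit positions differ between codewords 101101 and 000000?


Count differing positions: ^ . ^ ^ . ^ = 4 differences

4


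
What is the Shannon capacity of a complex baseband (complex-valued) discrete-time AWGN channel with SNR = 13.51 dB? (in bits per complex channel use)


SNR_linear = 10^(13.51/10) = 22.4388; C = log2(1 + SNR_linear) = log2(1 + 22.4388) = 4.5508

4.5508 bits/channel use


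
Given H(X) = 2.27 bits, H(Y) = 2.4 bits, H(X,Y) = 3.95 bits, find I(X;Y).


I(X;Y) = H(X) + H(Y) - H(X,Y) = 2.27 + 2.4 - 3.95 = 0.72

0.72 bits


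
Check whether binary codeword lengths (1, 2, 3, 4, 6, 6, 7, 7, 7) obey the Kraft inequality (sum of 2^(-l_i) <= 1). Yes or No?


Kraft sum = sum(2^(-l_i)) = 0.9922, need <= 1. Result: satisfied (a binary prefix-free code with these lengths exists)

Yes


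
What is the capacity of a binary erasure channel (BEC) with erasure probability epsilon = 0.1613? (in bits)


C = 1 - epsilon = 1 - 0.1613 = 0.8387

0.8387 bits


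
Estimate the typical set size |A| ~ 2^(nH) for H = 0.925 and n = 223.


log2|A_typical| = nH = 223 * 0.925 = 206.275, so |A_typical| ~ 2^206.275 = 1.244e+62

1.244e+62


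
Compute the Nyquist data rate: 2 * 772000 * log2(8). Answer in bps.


Rate = 2 * B * log2(M) = 2 * 772000 * 3.0 = 4632000.0

4632000.0 bps


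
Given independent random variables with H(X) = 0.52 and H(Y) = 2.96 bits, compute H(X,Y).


For independent variables, H(X,Y) = H(X) + H(Y) = 0.52 + 2.96 = 3.48

3.48 bits


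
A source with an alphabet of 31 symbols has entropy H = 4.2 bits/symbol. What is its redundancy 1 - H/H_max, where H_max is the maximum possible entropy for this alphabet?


H_max = log2(K) = log2(31) = 4.9542 bits/symbol. Redundancy = 1 - H/H_max = 1 - 4.2/4.9542 = 1 - 0.8478 = 0.1522

0.1522


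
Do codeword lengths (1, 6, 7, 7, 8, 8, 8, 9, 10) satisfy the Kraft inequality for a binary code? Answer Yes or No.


Kraft sum = sum(2^(-l_i)) = 0.5459, need <= 1. Result: satisfied (a binary prefix-free code with these lengths exists)

Yes


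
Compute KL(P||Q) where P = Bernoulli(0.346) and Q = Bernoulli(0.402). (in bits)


KL = p*log2(p/q) + (1-p)*log2((1-p)/(1-q)) = 0.346*log2(0.346/0.402) + 0.654*log2(0.654/0.598) = 0.0096

0.0096 bits


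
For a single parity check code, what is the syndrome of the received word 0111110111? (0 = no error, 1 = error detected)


Syndrome = XOR of all bits = 0 XOR 1 XOR 1 XOR 1 XOR 1 XOR 1 XOR 0 XOR 1 XOR 1 XOR 1 = 0

0


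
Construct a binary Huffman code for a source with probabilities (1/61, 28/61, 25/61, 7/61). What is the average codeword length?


Huffman construction (repeatedly merge the two least-probable nodes; each merge adds 1 bit to every symbol beneath it): 1/61 + 7/61 = 8/61; 8/61 + 25/61 = 33/61; 28/61 + 33/61 = 1. Resulting codeword lengths (in the order the probabilities were given): (3, 1, 2, 3). L_avg = sum(p_i * l_i) = 1/61*3 + 28/61*1 + 25/61*2 + 7/61*3 = 102/61 = 1.6721

1.6721 bits


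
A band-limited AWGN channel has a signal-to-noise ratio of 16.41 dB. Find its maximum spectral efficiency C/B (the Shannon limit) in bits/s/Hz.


SNR_linear = 10^(16.41/10) = 43.7522; C/B = log2(1 + SNR_linear) = log2(1 + 43.7522) = 5.4839

5.4839 bits/s/Hz


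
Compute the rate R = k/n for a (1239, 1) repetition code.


Rate = k/n = 1/1239

1/1239


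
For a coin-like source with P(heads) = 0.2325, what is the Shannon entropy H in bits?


H = -p*log2(p) - (1-p)*log2(1-p). -0.2325*log2(0.2325) = 0.489342; -0.7675*log2(0.7675) = 0.293002. H = 0.489342 + 0.293002 = 0.7823

0.7823 bits


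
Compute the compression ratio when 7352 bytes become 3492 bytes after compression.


Ratio = original / compressed = 7352 / 3492 = 2.1054

2.1054


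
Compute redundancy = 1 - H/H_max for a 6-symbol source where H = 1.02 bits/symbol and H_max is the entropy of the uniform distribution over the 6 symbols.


H_max = log2(K) = log2(6) = 2.585 bits/symbol. Redundancy = 1 - H/H_max = 1 - 1.02/2.585 = 1 - 0.3946 = 0.6054

0.6054


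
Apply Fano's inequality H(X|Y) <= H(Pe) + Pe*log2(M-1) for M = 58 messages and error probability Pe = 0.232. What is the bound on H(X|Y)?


H(Pe) = -Pe*log2(Pe) - (1-Pe)*log2(1-Pe) = -0.232*log2(0.232) - 0.768*log2(0.768) = 0.489010 + 0.292471 = 0.7815. Pe*log2(M-1) = 0.232*log2(57) = 1.353230. Bound = H(Pe) + Pe*log2(M-1) = 0.489010 + 0.292471 + 1.353230 = 2.1347

2.1347 bits


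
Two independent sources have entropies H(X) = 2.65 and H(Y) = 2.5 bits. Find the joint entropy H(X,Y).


For independent variables, H(X,Y) = H(X) + H(Y) = 2.65 + 2.5 = 5.15

5.15 bits


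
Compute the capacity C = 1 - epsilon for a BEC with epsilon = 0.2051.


C = 1 - epsilon = 1 - 0.2051 = 0.7949

0.7949 bits


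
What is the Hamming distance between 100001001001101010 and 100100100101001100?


Count differing positions: . . . ^ . ^ ^ . ^ ^ . . ^ . . ^ ^ . = 8 differences

8


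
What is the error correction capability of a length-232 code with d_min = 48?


Correction capability = floor((d-1)/2) = floor((48-1)/2) = 23

23 errors


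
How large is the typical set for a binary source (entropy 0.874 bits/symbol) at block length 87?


log2|A_typical| = nH = 87 * 0.874 = 76.038, so |A_typical| ~ 2^76.038 = 7.757e+22

7.757e+22


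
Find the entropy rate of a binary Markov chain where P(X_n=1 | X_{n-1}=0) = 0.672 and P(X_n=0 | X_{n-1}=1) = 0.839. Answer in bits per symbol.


Stationary distribution: pi_0 = p10/(p01+p10) = 0.5553, pi_1 = 0.4447. Entropy rate H' = pi_0*H(p01) + pi_1*H(p10) = 0.5553*0.9129 + 0.4447*0.6367 = 0.79

0.79 bits/symbol


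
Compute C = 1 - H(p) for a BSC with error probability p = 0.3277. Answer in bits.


H(p) = -p*log2(p) - (1-p)*log2(1-p) = -0.3277*log2(0.3277) - 0.6723*log2(0.6723) = 0.527450 + 0.385109 = 0.9126. C = 1 - H(p) = 1 - 0.9126 = 0.0874

0.0874 bits


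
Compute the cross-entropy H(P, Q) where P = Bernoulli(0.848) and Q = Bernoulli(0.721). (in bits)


H(P,Q) = -p*log2(q) - (1-p)*log2(1-q). -0.848*log2(0.721) = 0.400196; -0.152*log2(0.279) = 0.279933. H(P,Q) = 0.400196 + 0.279933 = 0.6801

0.6801 bits


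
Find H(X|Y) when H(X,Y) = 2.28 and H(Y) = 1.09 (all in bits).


H(X|Y) = H(X,Y) - H(Y) = 2.28 - 1.09 = 1.19

1.19 bits


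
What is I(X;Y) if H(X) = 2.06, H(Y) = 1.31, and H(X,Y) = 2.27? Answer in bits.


I(X;Y) = H(X) + H(Y) - H(X,Y) = 2.06 + 1.31 - 2.27 = 1.1

1.1 bits


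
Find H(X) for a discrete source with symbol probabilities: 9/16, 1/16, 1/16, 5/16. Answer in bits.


H = -sum(p_i * log2(p_i)). Terms: -(9/16)*log2(9/16) = 0.466917; -(1/16)*log2(1/16) = 0.250000; -(1/16)*log2(1/16) = 0.250000; -(5/16)*log2(5/16) = 0.524397. H = 0.466917 + 0.250000 + 0.250000 + 0.524397 = 1.4913

1.4913 bits


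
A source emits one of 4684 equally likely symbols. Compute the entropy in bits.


H = log2(n) = log2(4684) = 12.1935

12.1935 bits


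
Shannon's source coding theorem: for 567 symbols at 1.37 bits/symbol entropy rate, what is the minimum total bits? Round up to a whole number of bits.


Minimum bits >= n * H = 567 * 1.37 = 776.79, rounded up to a whole number of bits = 777

777 bits


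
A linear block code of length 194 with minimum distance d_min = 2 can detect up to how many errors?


Detection capability = d_min - 1 = 2 - 1 = 1

1 errors


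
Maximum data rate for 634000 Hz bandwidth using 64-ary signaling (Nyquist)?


Rate = 2 * B * log2(M) = 2 * 634000 * 6.0 = 7608000.0

7608000.0 bps


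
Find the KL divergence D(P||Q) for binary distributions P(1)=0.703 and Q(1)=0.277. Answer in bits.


KL = p*log2(p/q) + (1-p)*log2((1-p)/(1-q)) = 0.703*log2(0.703/0.277) + 0.297*log2(0.297/0.723) = 0.5634

0.5634 bits


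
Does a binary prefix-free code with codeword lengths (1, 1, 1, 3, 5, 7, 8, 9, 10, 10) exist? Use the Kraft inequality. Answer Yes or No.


Kraft sum = sum(2^(-l_i)) = 1.6719, need <= 1. Result: violated (a binary prefix-free code with these lengths cannot exist)

No


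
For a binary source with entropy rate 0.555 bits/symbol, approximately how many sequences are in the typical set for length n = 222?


log2|A_typical| = nH = 222 * 0.555 = 123.21, so |A_typical| ~ 2^123.21 = 1.230e+37

1.230e+37


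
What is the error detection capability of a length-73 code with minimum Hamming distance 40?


Detection capability = d_min - 1 = 40 - 1 = 39

39 errors


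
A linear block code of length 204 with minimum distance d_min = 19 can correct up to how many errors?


Correction capability = floor((d-1)/2) = floor((19-1)/2) = 9

9 errors


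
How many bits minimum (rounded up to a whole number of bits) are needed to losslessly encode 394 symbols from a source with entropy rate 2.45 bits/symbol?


Minimum bits >= n * H = 394 * 2.45 = 965.3, rounded up to a whole number of bits = 966

966 bits


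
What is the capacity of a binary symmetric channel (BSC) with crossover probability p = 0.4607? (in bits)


H(p) = -p*log2(p) - (1-p)*log2(1-p) = -0.4607*log2(0.4607) - 0.5393*log2(0.5393) = 0.515109 + 0.480430 = 0.9955. C = 1 - H(p) = 1 - 0.9955 = 0.0045

0.0045 bits


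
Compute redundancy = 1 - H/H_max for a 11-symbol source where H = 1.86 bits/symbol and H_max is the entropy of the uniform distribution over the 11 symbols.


H_max = log2(K) = log2(11) = 3.4594 bits/symbol. Redundancy = 1 - H/H_max = 1 - 1.86/3.4594 = 1 - 0.5377 = 0.4623

0.4623
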